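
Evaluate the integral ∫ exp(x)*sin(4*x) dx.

exp(x)*sin(4*x)/17 - 4*exp(x)*cos(4*x)/17 + C

Let I denote the integral. Integrate by parts with u = sin(4*x), dv = exp(x) dx, so v = exp(x): I = exp(x)*sin(4*x) − 4·∫ exp(x)*cos(4*x) dx.
Apply parts again with u = cos(4*x), dv = exp(x) dx: ∫ exp(x)*cos(4*x) dx = exp(x)*cos(4*x) + 4·I. Substituting back brings back I: I = exp(x)*sin(4*x) - 4*exp(x)*cos(4*x) − 16·I.
Solving for I: (1 + 16)·I equals the remaining terms, so I = (1/17)·(exp(x)*sin(4*x) - 4*exp(x)*cos(4*x)).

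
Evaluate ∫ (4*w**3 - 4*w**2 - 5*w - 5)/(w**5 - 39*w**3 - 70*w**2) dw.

Factor the denominator: w**2*(w - 7)*(w + 2)*(w + 5).
Partial-fraction decomposition: -29/(45*(w + 5)) + 43/(108*(w + 2)) + 284/(1323*(w - 7)) + 31/(980*w) + 1/(14*w**2).
Integrate each term; A/(w−a) gives A·log|w−a|; A/(w−a)² gives −A/(w−a).

31*log(w)/980 + 284*log(w - 7)/1323 + 43*log(w + 2)/108 - 29*log(w + 5)/45 - 1/(14*w) + C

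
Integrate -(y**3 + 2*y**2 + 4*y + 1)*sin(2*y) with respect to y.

Use integration by parts with u = y**3 + 2*y**2 + 4*y + 1, dv = -sin(2*y) dy, so v = cos(2*y)/2.
Apply parts 3 times (tabular method): alternate signs, differentiate u down to 0, integrate dv up.

y**3*cos(2*y)/2 - 3*y**2*sin(2*y)/4 + y**2*cos(2*y) - y*sin(2*y) + 5*y*cos(2*y)/4 - 5*sin(2*y)/8 + C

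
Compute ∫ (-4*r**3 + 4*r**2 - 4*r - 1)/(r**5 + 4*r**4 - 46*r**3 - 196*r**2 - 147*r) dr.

log(r)/147 - 241*log(r - 7)/1568 + 11*log(r + 1)/96 - 31*log(r + 3)/48 + 1595*log(r + 7)/2352 + C

Factor the denominator: r*(r - 7)*(r + 1)*(r + 3)*(r + 7).
Partial-fraction decomposition: 1595/(2352*(r + 7)) - 31/(48*(r + 3)) + 11/(96*(r + 1)) - 241/(1568*(r - 7)) + 1/(147*r).
Integrate each term: A/(r−a) contributes A·log|r−a|.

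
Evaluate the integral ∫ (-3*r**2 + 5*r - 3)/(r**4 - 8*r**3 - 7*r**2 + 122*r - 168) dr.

Factor the denominator: (r - 7)*(r - 3)*(r - 2)*(r + 4).
Partial-fraction decomposition: 71/(462*(r + 4)) - 1/(6*(r - 2)) + 15/(28*(r - 3)) - 23/(44*(r - 7)).
Integrate each term: A/(r−a) contributes A·log|r−a|.

-23*log(r - 7)/44 + 15*log(r - 3)/28 - log(r - 2)/6 + 71*log(r + 4)/462 + C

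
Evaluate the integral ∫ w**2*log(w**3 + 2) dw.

w**3*log(w**3 + 2)/3 - w**3/3 + 2*log(w**3 + 2)/3 + C

Let u = w**3 + 2, so du = (3*w**2) dw.
The integral becomes (1/3)·∫ log(u) du; integrate by parts with u′=log(u), dv′=du.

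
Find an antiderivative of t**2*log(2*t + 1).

t**3*log(2*t + 1)/3 - t**3/9 + t**2/12 - t/12 + log(2*t + 1)/24 + C

Use integration by parts with u = log(2*t + 1), dv = t**2 dt.
Then du = 2/(2*t + 1) dt and v = t**3/3.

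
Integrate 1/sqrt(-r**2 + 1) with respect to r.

asin(r) + C

Substitute r = sin(θ), so dr = cos(θ) dθ and the radical becomes sqrt(-r**2 + 1) = cos(θ) by the Pythagorean identity.
Integrate the resulting trig expression in θ, then back-substitute θ = asin(r), sin(θ) = r, cos(θ) = sqrt(-r**2 + 1) (absorbing any constant into C).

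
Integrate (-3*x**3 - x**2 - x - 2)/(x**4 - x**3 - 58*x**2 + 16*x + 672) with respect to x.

-1087*log(x - 7)/429 + 107*log(x - 4)/120 + 89*log(x + 4)/88 - 154*log(x + 6)/65 + C

Factor the denominator: (x - 7)*(x - 4)*(x + 4)*(x + 6).
Partial-fraction decomposition: -154/(65*(x + 6)) + 89/(88*(x + 4)) + 107/(120*(x - 4)) - 1087/(429*(x - 7)).
Integrate each term: A/(x−a) contributes A·log|x−a|.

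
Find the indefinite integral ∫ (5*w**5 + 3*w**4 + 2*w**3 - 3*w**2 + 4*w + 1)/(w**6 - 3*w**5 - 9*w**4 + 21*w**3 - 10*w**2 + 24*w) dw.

Factor the denominator: w*(w - 4)*(w - 2)*(w + 3)*(w**2 + 1).
Partial-fraction decomposition: -7*(8*w - 19)/(425*(w**2 + 1)) + 76/(75*(w + 3)) - 221/(100*(w - 2)) + 855/(136*(w - 4)) + 1/(24*w).
Integrate each term; A/(w−a) gives A·log|w−a|; the (Bw+D)/(w²+p²) term gives a log and an atan.

log(w)/24 + 855*log(w - 4)/136 - 221*log(w - 2)/100 + 76*log(w + 3)/75 - 28*log(w**2 + 1)/425 + 133*atan(w)/425 + C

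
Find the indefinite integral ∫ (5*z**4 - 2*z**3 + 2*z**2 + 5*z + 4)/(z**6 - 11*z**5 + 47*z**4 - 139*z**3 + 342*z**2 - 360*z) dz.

Factor the denominator: z*(z - 5)*(z - 4)*(z - 2)*(z**2 + 9).
Partial-fraction decomposition: -23*(632*z + 1953)/(49725*(z**2 + 9)) + 43/(78*(z - 2)) - 151/(25*(z - 4)) + 1477/(255*(z - 5)) - 1/(90*z).
Integrate each term; A/(z−a) gives A·log|z−a|; the (Bz+D)/(z²+p²) term gives a log and an atan.

-log(z)/90 + 1477*log(z - 5)/255 - 151*log(z - 4)/25 + 43*log(z - 2)/78 - 7268*log(z**2 + 9)/49725 - 4991*atan(z/3)/16575 + C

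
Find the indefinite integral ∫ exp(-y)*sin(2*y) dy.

-exp(-y)*sin(2*y)/5 - 2*exp(-y)*cos(2*y)/5 + C

Let I denote the integral. Integrate by parts with u = sin(2*y), dv = exp(-y) dy, so v = -exp(-y): I = -exp(-y)*sin(2*y) + 2·∫ exp(-y)*cos(2*y) dy.
Apply parts again with u = cos(2*y), dv = exp(-y) dy: ∫ exp(-y)*cos(2*y) dy = -exp(-y)*cos(2*y) − 2·I. Substituting back brings back I: I = -exp(-y)*sin(2*y) - 2*exp(-y)*cos(2*y) − 4·I.
Solving for I: (1 + 4)·I equals the remaining terms, so I = (1/5)·(-exp(-y)*sin(2*y) - 2*exp(-y)*cos(2*y)).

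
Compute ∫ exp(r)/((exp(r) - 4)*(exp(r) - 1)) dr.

log(exp(r) - 4)/3 - log(exp(r) - 1)/3 + C

Let u = e^r, du = e^r dr.
The integral becomes ∫ du/((u-1)(u-4)); decompose into partial fractions.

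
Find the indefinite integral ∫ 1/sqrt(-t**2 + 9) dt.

asin(t/3) + C

Substitute t = 3·sin(θ), so dt = 3·cos(θ) dθ and the radical becomes sqrt(-t**2 + 9) = 3·cos(θ) by the Pythagorean identity.
Integrate the resulting trig expression in θ, then back-substitute θ = asin(t/3), sin(θ) = t/3, cos(θ) = sqrt(-t**2 + 9)/3 (absorbing any constant into C).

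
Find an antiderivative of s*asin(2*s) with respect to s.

Use integration by parts with u = arcsin(2*s), dv = s ds.
Then du = 2/sqrt(-4*s**2 + 1) ds.

s**2*asin(2*s)/2 + s*sqrt(-4*s**2 + 1)/8 - asin(2*s)/16 + C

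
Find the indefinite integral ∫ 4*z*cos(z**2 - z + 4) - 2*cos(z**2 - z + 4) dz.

Let u = z**2 - z + 4, so du = (2*z - 1) dz.
Rewriting, the integral becomes 2·∫ cos(u) du = 2·sin(u).
Substituting back, u = z**2 - z + 4.

2*sin(z**2 - z + 4) + C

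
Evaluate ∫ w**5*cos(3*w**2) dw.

w**4*sin(3*w**2)/6 + w**2*cos(3*w**2)/9 - sin(3*w**2)/27 + C

Let u = w², du = 2w dw; rewrite as (1/2)∫ u^2·cos(3u) du.
Now integrate by parts 2 times.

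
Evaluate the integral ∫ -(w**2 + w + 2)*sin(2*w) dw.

Use integration by parts with u = w**2 + w + 2, dv = -sin(2*w) dw, so v = cos(2*w)/2.
Apply parts 2 times (tabular method): alternate signs, differentiate u down to 0, integrate dv up.

w**2*cos(2*w)/2 - w*sin(2*w)/2 + w*cos(2*w)/2 - sin(2*w)/4 + 3*cos(2*w)/4 + C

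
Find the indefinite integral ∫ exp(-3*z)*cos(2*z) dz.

Let I denote the integral. Integrate by parts with u = cos(2*z), dv = exp(-3*z) dz, so v = -exp(-3*z)/3: I = -exp(-3*z)*cos(2*z)/3 − (2/3)·∫ exp(-3*z)*sin(2*z) dz.
Apply parts again with u = sin(2*z), dv = exp(-3*z) dz: ∫ exp(-3*z)*sin(2*z) dz = -exp(-3*z)*sin(2*z)/3 + (2/3)·I. Substituting back brings back I: I = 2*exp(-3*z)*sin(2*z)/9 - exp(-3*z)*cos(2*z)/3 − (4/9)·I.
Solving for I: (1 + 4/9)·I equals the remaining terms, so I = (9/13)·(2*exp(-3*z)*sin(2*z)/9 - exp(-3*z)*cos(2*z)/3).

2*exp(-3*z)*sin(2*z)/13 - 3*exp(-3*z)*cos(2*z)/13 + C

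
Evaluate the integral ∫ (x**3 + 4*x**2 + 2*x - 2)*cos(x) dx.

x**3*sin(x) + 4*x**2*sin(x) + 3*x**2*cos(x) - 4*x*sin(x) + 8*x*cos(x) - 10*sin(x) - 4*cos(x) + C

Use integration by parts with u = x**3 + 4*x**2 + 2*x - 2, dv = cos(x) dx, so v = sin(x).
Apply parts 3 times (tabular method): alternate signs, differentiate u down to 0, integrate dv up.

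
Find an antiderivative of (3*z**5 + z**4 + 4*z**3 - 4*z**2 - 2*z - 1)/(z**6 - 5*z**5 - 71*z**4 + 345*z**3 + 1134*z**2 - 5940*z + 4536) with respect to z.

Factor the denominator: (z - 7)*(z - 6)*(z - 3)*(z - 1)*(z + 6)**2.
Partial-fraction decomposition: 31170551/(32196528*(z + 6)) - 23029/(9828*(z + 6)**2) - 1/(2940*(z - 1)) + 875/(1944*(z - 3)) - 25331/(2160*(z - 6)) + 53983/(4056*(z - 7)).
Integrate each term; A/(z−a) gives A·log|z−a|; A/(z−a)² gives −A/(z−a).

53983*log(z - 7)/4056 - 25331*log(z - 6)/2160 + 875*log(z - 3)/1944 - log(z - 1)/2940 + 31170551*log(z + 6)/32196528 + 23029/(9828*z + 58968) + C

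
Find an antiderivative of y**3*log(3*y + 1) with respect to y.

Use integration by parts with u = log(3*y + 1), dv = y**3 dy.
Then du = 3/(3*y + 1) dy and v = y**4/4.

y**4*log(3*y + 1)/4 - y**4/16 + y**3/36 - y**2/72 + y/108 - log(3*y + 1)/324 + C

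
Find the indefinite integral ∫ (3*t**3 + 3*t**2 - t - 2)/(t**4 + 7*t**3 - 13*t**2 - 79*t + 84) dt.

Factor the denominator: (t - 3)*(t - 1)*(t + 4)*(t + 7).
Partial-fraction decomposition: 877/(240*(t + 7)) - 142/(105*(t + 4)) - 3/(80*(t - 1)) + 103/(140*(t - 3)).
Integrate each term: A/(t−a) contributes A·log|t−a|.

103*log(t - 3)/140 - 3*log(t - 1)/80 - 142*log(t + 4)/105 + 877*log(t + 7)/240 + C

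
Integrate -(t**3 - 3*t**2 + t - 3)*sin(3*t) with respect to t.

Use integration by parts with u = t**3 - 3*t**2 + t - 3, dv = -sin(3*t) dt, so v = cos(3*t)/3.
Apply parts 3 times (tabular method): alternate signs, differentiate u down to 0, integrate dv up.

t**3*cos(3*t)/3 - t**2*sin(3*t)/3 - t**2*cos(3*t) + 2*t*sin(3*t)/3 + t*cos(3*t)/9 - sin(3*t)/27 - 7*cos(3*t)/9 + C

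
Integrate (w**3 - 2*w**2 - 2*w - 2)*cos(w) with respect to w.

Use integration by parts with u = w**3 - 2*w**2 - 2*w - 2, dv = cos(w) dw, so v = sin(w).
Apply parts 3 times (tabular method): alternate signs, differentiate u down to 0, integrate dv up.

w**3*sin(w) - 2*w**2*sin(w) + 3*w**2*cos(w) - 8*w*sin(w) - 4*w*cos(w) + 2*sin(w) - 8*cos(w) + C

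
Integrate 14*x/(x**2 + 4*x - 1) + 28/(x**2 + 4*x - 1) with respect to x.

7*log(x**2 + 4*x - 1) + C

Let u = x**2 + 4*x - 1, so du = (2*x + 4) dx.
Rewriting, the integral becomes 7·∫ 1/u du = 7·log(u).
Substituting back, u = x**2 + 4*x - 1.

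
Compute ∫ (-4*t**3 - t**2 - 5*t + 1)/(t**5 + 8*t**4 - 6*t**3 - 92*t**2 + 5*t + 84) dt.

-131*log(t - 3)/560 + 9*log(t - 1)/160 + log(t + 1)/16 - 29*log(t + 4)/35 + 151*log(t + 7)/160 + C

Factor the denominator: (t - 3)*(t - 1)*(t + 1)*(t + 4)*(t + 7).
Partial-fraction decomposition: 151/(160*(t + 7)) - 29/(35*(t + 4)) + 1/(16*(t + 1)) + 9/(160*(t - 1)) - 131/(560*(t - 3)).
Integrate each term: A/(t−a) contributes A·log|t−a|.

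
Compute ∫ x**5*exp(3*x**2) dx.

Let u = x², du = 2x dx; rewrite as (1/2)∫ u^2·exp(3u) du.
Now integrate by parts 2 times.

(9*x**4 - 6*x**2 + 2)*exp(3*x**2)/54 + C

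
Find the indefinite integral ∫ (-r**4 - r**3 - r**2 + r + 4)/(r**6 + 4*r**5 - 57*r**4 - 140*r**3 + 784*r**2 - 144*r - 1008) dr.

-769*log(r - 6)/8736 + 1439*log(r - 2)/31104 - log(r + 1)/945 - 559*log(r + 6)/1920 + 1055*log(r + 7)/3159 - 11/(432*r - 864) + C

Factor the denominator: (r - 6)*(r - 2)**2*(r + 1)*(r + 6)*(r + 7).
Partial-fraction decomposition: 1055/(3159*(r + 7)) - 559/(1920*(r + 6)) - 1/(945*(r + 1)) + 1439/(31104*(r - 2)) + 11/(432*(r - 2)**2) - 769/(8736*(r - 6)).
Integrate each term; A/(r−a) gives A·log|r−a|; A/(r−a)² gives −A/(r−a).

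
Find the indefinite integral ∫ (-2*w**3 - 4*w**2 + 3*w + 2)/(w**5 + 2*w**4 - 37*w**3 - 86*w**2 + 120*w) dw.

Factor the denominator: w*(w - 6)*(w - 1)*(w + 4)*(w + 5).
Partial-fraction decomposition: 137/(330*(w + 5)) - 27/(100*(w + 4)) + 1/(150*(w - 1)) - 139/(825*(w - 6)) + 1/(60*w).
Integrate each term: A/(w−a) contributes A·log|w−a|.

log(w)/60 - 139*log(w - 6)/825 + log(w - 1)/150 - 27*log(w + 4)/100 + 137*log(w + 5)/330 + C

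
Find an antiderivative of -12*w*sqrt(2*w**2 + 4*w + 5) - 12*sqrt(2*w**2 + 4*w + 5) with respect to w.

-2*(2*w**2 + 4*w + 5)**(3/2) + C

Let u = 2*w**2 + 4*w + 5, so du = (4*w + 4) dw.
Rewriting, the integral becomes -3·∫ √u du = -3·(2/3)u^(3/2).
Substituting back, u = 2*w**2 + 4*w + 5.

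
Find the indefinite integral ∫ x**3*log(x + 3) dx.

x**4*log(x + 3)/4 - x**4/16 + x**3/4 - 9*x**2/8 + 27*x/4 - 81*log(x + 3)/4 + C

Use integration by parts with u = log(x + 3), dv = x**3 dx.
Then du = 1/(x + 3) dx and v = x**4/4.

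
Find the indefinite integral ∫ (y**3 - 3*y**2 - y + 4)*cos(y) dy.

y**3*sin(y) - 3*y**2*sin(y) + 3*y**2*cos(y) - 7*y*sin(y) - 6*y*cos(y) + 10*sin(y) - 7*cos(y) + C

Use integration by parts with u = y**3 - 3*y**2 - y + 4, dv = cos(y) dy, so v = sin(y).
Apply parts 3 times (tabular method): alternate signs, differentiate u down to 0, integrate dv up.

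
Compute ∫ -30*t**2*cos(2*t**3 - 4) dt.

Let u = 2*t**3 - 4, so du = (6*t**2) dt.
Rewriting, the integral becomes -5·∫ cos(u) du = -5·sin(u).
Substituting back, u = 2*t**3 - 4.

-5*sin(2*t**3 - 4) + C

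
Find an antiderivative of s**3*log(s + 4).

Use integration by parts with u = log(s + 4), dv = s**3 ds.
Then du = 1/(s + 4) ds and v = s**4/4.

s**4*log(s + 4)/4 - s**4/16 + s**3/3 - 2*s**2 + 16*s - 64*log(s + 4) + C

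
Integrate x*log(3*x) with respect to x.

x**2*(log(x) + log(3))/2 - x**2/4 + C

Use integration by parts with u = log(3*x), dv = x dx.
Then du = 1/x dx and v = x**2/2.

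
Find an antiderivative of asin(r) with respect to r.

Use integration by parts with u = arcsin(r), dv = dr.
Then du = 1/sqrt(-r**2 + 1) dr.

r*asin(r) + sqrt(-r**2 + 1) + C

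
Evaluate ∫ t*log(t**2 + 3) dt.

Let u = t**2 + 3, so du = (2*t) dt.
The integral becomes (1/2)·∫ log(u) du; integrate by parts with u′=log(u), dv′=du.

t**2*log(t**2 + 3)/2 - t**2/2 + 3*log(t**2 + 3)/2 + C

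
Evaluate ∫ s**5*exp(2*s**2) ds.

(2*s**4 - 2*s**2 + 1)*exp(2*s**2)/8 + C

Let u = s², du = 2s ds; rewrite as (1/2)∫ u^2·exp(2u) du.
Now integrate by parts 2 times.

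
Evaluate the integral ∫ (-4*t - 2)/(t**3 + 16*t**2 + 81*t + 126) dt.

5*log(t + 3)/6 - 22*log(t + 6)/3 + 13*log(t + 7)/2 + C

Factor the denominator: (t + 3)*(t + 6)*(t + 7).
Partial-fraction decomposition: 13/(2*(t + 7)) - 22/(3*(t + 6)) + 5/(6*(t + 3)).
Integrate each term: A/(t−a) contributes A·log|t−a|.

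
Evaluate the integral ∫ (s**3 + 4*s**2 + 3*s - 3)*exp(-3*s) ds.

Use integration by parts with u = s**3 + 4*s**2 + 3*s - 3, dv = exp(-3*s) ds, so v = -exp(-3*s)/3.
Apply parts 3 times (tabular method): alternate signs, differentiate u down to 0, integrate dv up.

(-9*s**3 - 45*s**2 - 57*s + 8)*exp(-3*s)/27 + C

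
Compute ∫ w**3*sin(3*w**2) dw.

-w**2*cos(3*w**2)/6 + sin(3*w**2)/18 + C

Let u = w², du = 2w dw; rewrite as (1/2)∫ u^1·sin(3u) du.
Now integrate by parts 1 time.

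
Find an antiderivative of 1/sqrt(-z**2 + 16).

Substitute z = 4·sin(θ), so dz = 4·cos(θ) dθ and the radical becomes sqrt(-z**2 + 16) = 4·cos(θ) by the Pythagorean identity.
Integrate the resulting trig expression in θ, then back-substitute θ = asin(z/4), sin(θ) = z/4, cos(θ) = sqrt(-z**2 + 16)/4 (absorbing any constant into C).

asin(z/4) + C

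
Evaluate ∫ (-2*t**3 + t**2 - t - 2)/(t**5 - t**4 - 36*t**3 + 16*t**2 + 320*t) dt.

Factor the denominator: t*(t - 5)*(t - 4)*(t + 4)**2.
Partial-fraction decomposition: 1225/(10368*(t + 4)) - 73/(144*(t + 4)**2) + 59/(128*(t - 4)) - 232/(405*(t - 5)) - 1/(160*t).
Integrate each term; A/(t−a) gives A·log|t−a|; A/(t−a)² gives −A/(t−a).

-log(t)/160 - 232*log(t - 5)/405 + 59*log(t - 4)/128 + 1225*log(t + 4)/10368 + 73/(144*t + 576) + C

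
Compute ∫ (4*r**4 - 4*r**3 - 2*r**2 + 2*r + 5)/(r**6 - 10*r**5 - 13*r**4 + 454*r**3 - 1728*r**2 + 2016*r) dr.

5*log(r)/2016 + 4265*log(r - 6)/936 - 8279*log(r - 4)/3872 - 209*log(r - 3)/90 - 10869*log(r + 7)/110110 + 749/(88*r - 352) + C

Factor the denominator: r*(r - 6)*(r - 4)**2*(r - 3)*(r + 7).
Partial-fraction decomposition: -10869/(110110*(r + 7)) - 209/(90*(r - 3)) - 8279/(3872*(r - 4)) - 749/(88*(r - 4)**2) + 4265/(936*(r - 6)) + 5/(2016*r).
Integrate each term; A/(r−a) gives A·log|r−a|; A/(r−a)² gives −A/(r−a).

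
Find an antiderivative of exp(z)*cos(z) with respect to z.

exp(z)*sin(z)/2 + exp(z)*cos(z)/2 + C

Let I denote the integral. Integrate by parts with u = cos(z), dv = exp(z) dz, so v = exp(z): I = exp(z)*cos(z) + ∫ exp(z)*sin(z) dz.
Apply parts again with u = sin(z), dv = exp(z) dz: ∫ exp(z)*sin(z) dz = exp(z)*sin(z) − I. Substituting back brings back I: I = exp(z)*sin(z) + exp(z)*cos(z) − I.
Solving for I: (1 + 1)·I equals the remaining terms, so I = (1/2)·(exp(z)*sin(z) + exp(z)*cos(z)).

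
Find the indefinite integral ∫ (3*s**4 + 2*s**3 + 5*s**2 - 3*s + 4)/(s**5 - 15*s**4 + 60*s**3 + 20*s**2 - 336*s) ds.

-log(s)/84 + 8117*log(s - 7)/189 - 2243*log(s - 6)/48 + 121*log(s - 4)/18 + 31*log(s + 2)/432 + C

Factor the denominator: s*(s - 7)*(s - 6)*(s - 4)*(s + 2).
Partial-fraction decomposition: 31/(432*(s + 2)) + 121/(18*(s - 4)) - 2243/(48*(s - 6)) + 8117/(189*(s - 7)) - 1/(84*s).
Integrate each term: A/(s−a) contributes A·log|s−a|.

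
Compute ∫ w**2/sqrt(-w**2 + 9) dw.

-w*sqrt(-w**2 + 9)/2 + 9*asin(w/3)/2 + C

Substitute w = 3·sin(θ), so dw = 3·cos(θ) dθ and the radical becomes sqrt(-w**2 + 9) = 3·cos(θ) by the Pythagorean identity.
Integrate the resulting trig expression in θ, then back-substitute θ = asin(w/3), sin(θ) = w/3, cos(θ) = sqrt(-w**2 + 9)/3 (absorbing any constant into C).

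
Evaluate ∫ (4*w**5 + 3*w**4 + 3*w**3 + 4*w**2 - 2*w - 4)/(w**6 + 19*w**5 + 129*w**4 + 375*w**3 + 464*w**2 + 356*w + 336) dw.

Factor the denominator: (w + 2)*(w + 4)*(w + 6)*(w + 7)*(w**2 + 1).
Partial-fraction decomposition: (738*w - 691)/(78625*(w**2 + 1)) + 30424/(375*(w + 7)) - 3464/(37*(w + 6)) + 863/(51*(w + 4)) - 11/(25*(w + 2)).
Integrate each term; A/(w−a) gives A·log|w−a|; the (Bw+D)/(w²+p²) term gives a log and an atan.

-11*log(w + 2)/25 + 863*log(w + 4)/51 - 3464*log(w + 6)/37 + 30424*log(w + 7)/375 + 369*log(w**2 + 1)/78625 - 691*atan(w)/78625 + C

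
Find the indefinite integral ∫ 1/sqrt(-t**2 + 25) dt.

Substitute t = 5·sin(θ), so dt = 5·cos(θ) dθ and the radical becomes sqrt(-t**2 + 25) = 5·cos(θ) by the Pythagorean identity.
Integrate the resulting trig expression in θ, then back-substitute θ = asin(t/5), sin(θ) = t/5, cos(θ) = sqrt(-t**2 + 25)/5 (absorbing any constant into C).

asin(t/5) + C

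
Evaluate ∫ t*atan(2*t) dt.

Use integration by parts with u = arctan(2*t), dv = t dt.
Then du = 2/(4*t**2 + 1) dt.

t**2*atan(2*t)/2 - t/4 + atan(2*t)/8 + C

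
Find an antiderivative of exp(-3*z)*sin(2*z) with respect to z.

Let I denote the integral. Integrate by parts with u = sin(2*z), dv = exp(-3*z) dz, so v = -exp(-3*z)/3: I = -exp(-3*z)*sin(2*z)/3 + (2/3)·∫ exp(-3*z)*cos(2*z) dz.
Apply parts again with u = cos(2*z), dv = exp(-3*z) dz: ∫ exp(-3*z)*cos(2*z) dz = -exp(-3*z)*cos(2*z)/3 − (2/3)·I. Substituting back brings back I: I = -exp(-3*z)*sin(2*z)/3 - 2*exp(-3*z)*cos(2*z)/9 − (4/9)·I.
Solving for I: (1 + 4/9)·I equals the remaining terms, so I = (9/13)·(-exp(-3*z)*sin(2*z)/3 - 2*exp(-3*z)*cos(2*z)/9).

-3*exp(-3*z)*sin(2*z)/13 - 2*exp(-3*z)*cos(2*z)/13 + C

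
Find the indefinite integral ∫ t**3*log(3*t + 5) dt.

t**4*log(3*t + 5)/4 - t**4/16 + 5*t**3/36 - 25*t**2/72 + 125*t/108 - 625*log(3*t + 5)/324 + C

Use integration by parts with u = log(3*t + 5), dv = t**3 dt.
Then du = 3/(3*t + 5) dt and v = t**4/4.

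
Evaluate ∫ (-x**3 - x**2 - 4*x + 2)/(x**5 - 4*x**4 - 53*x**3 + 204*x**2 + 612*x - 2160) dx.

Factor the denominator: (x - 6)*(x - 5)*(x - 3)*(x + 4)*(x + 6).
Partial-fraction decomposition: 103/(1188*(x + 6)) - 11/(210*(x + 4)) - 23/(189*(x - 3)) + 28/(33*(x - 5)) - 137/(180*(x - 6)).
Integrate each term: A/(x−a) contributes A·log|x−a|.

-137*log(x - 6)/180 + 28*log(x - 5)/33 - 23*log(x - 3)/189 - 11*log(x + 4)/210 + 103*log(x + 6)/1188 + C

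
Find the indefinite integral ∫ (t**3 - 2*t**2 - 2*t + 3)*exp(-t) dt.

(-t**3 - t**2 - 3)*exp(-t) + C

Use integration by parts with u = t**3 - 2*t**2 - 2*t + 3, dv = exp(-t) dt, so v = -exp(-t).
Apply parts 3 times (tabular method): alternate signs, differentiate u down to 0, integrate dv up.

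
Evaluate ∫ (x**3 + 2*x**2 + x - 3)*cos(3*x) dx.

x**3*sin(3*x)/3 + 2*x**2*sin(3*x)/3 + x**2*cos(3*x)/3 + x*sin(3*x)/9 + 4*x*cos(3*x)/9 - 31*sin(3*x)/27 + cos(3*x)/27 + C

Use integration by parts with u = x**3 + 2*x**2 + x - 3, dv = cos(3*x) dx, so v = sin(3*x)/3.
Apply parts 3 times (tabular method): alternate signs, differentiate u down to 0, integrate dv up.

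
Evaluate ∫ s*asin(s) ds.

s**2*asin(s)/2 + s*sqrt(-s**2 + 1)/4 - asin(s)/4 + C

Use integration by parts with u = arcsin(s), dv = s ds.
Then du = 1/sqrt(-s**2 + 1) ds.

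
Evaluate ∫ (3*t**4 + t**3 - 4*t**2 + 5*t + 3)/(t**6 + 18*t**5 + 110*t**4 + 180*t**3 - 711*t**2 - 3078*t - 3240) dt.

Factor the denominator: (t - 3)*(t + 3)**2*(t + 4)*(t + 5)*(t + 6).
Partial-fraction decomposition: -389/(18*(t + 6)) + 407/(8*(t + 5)) - 89/(2*(t + 4)) + 137/(9*(t + 3)) - 14/(3*(t + 3)**2) + 1/(72*(t - 3)).
Integrate each term; A/(t−a) gives A·log|t−a|; A/(t−a)² gives −A/(t−a).

log(t - 3)/72 + 137*log(t + 3)/9 - 89*log(t + 4)/2 + 407*log(t + 5)/8 - 389*log(t + 6)/18 + 14/(3*t + 9) + C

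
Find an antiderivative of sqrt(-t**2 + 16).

Substitute t = 4·sin(θ), so dt = 4·cos(θ) dθ and the radical becomes sqrt(-t**2 + 16) = 4·cos(θ) by the Pythagorean identity.
Integrate the resulting trig expression in θ, then back-substitute θ = asin(t/4), sin(θ) = t/4, cos(θ) = sqrt(-t**2 + 16)/4 (absorbing any constant into C).

t*sqrt(-t**2 + 16)/2 + 8*asin(t/4) + C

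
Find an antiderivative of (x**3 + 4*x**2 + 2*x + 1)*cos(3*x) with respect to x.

x**3*sin(3*x)/3 + 4*x**2*sin(3*x)/3 + x**2*cos(3*x)/3 + 4*x*sin(3*x)/9 + 8*x*cos(3*x)/9 + sin(3*x)/27 + 4*cos(3*x)/27 + C

Use integration by parts with u = x**3 + 4*x**2 + 2*x + 1, dv = cos(3*x) dx, so v = sin(3*x)/3.
Apply parts 3 times (tabular method): alternate signs, differentiate u down to 0, integrate dv up.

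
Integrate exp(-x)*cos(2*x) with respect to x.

Let I denote the integral. Integrate by parts with u = cos(2*x), dv = exp(-x) dx, so v = -exp(-x): I = -exp(-x)*cos(2*x) − 2·∫ exp(-x)*sin(2*x) dx.
Apply parts again with u = sin(2*x), dv = exp(-x) dx: ∫ exp(-x)*sin(2*x) dx = -exp(-x)*sin(2*x) + 2·I. Substituting back brings back I: I = 2*exp(-x)*sin(2*x) - exp(-x)*cos(2*x) − 4·I.
Solving for I: (1 + 4)·I equals the remaining terms, so I = (1/5)·(2*exp(-x)*sin(2*x) - exp(-x)*cos(2*x)).

2*exp(-x)*sin(2*x)/5 - exp(-x)*cos(2*x)/5 + C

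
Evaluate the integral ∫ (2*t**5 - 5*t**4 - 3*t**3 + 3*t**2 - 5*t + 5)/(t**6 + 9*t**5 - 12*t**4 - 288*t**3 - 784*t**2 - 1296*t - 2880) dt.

Factor the denominator: (t - 6)*(t + 4)*(t + 5)*(t + 6)*(t**2 + 4).
Partial-fraction decomposition: -3*(469*t + 4)/(23200*(t**2 + 4)) + 21241/(960*(t + 6)) - 8895/(319*(t + 5)) + 3063/(400*(t + 4)) + 8507/(52800*(t - 6)).
Integrate each term; A/(t−a) gives A·log|t−a|; the (Bt+D)/(t²+p²) term gives a log and an atan.

8507*log(t - 6)/52800 + 3063*log(t + 4)/400 - 8895*log(t + 5)/319 + 21241*log(t + 6)/960 - 1407*log(t**2 + 4)/46400 - 3*atan(t/2)/11600 + C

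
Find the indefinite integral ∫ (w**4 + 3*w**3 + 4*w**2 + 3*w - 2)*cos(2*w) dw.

Use integration by parts with u = w**4 + 3*w**3 + 4*w**2 + 3*w - 2, dv = cos(2*w) dw, so v = sin(2*w)/2.
Apply parts 4 times (tabular method): alternate signs, differentiate u down to 0, integrate dv up.

w**4*sin(2*w)/2 + 3*w**3*sin(2*w)/2 + w**3*cos(2*w) + w**2*sin(2*w)/2 + 9*w**2*cos(2*w)/4 - 3*w*sin(2*w)/4 + w*cos(2*w)/2 - 5*sin(2*w)/4 - 3*cos(2*w)/8 + C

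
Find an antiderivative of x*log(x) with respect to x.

Use integration by parts with u = log(x), dv = x dx.
Then du = 1/x dx and v = x**2/2.

x**2*log(x)/2 - x**2/4 + C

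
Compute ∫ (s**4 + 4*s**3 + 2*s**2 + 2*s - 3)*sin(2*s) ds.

Use integration by parts with u = s**4 + 4*s**3 + 2*s**2 + 2*s - 3, dv = sin(2*s) ds, so v = -cos(2*s)/2.
Apply parts 4 times (tabular method): alternate signs, differentiate u down to 0, integrate dv up.

-s**4*cos(2*s)/2 + s**3*sin(2*s) - 2*s**3*cos(2*s) + 3*s**2*sin(2*s) + s**2*cos(2*s)/2 - s*sin(2*s)/2 + 2*s*cos(2*s) - sin(2*s) + 5*cos(2*s)/4 + C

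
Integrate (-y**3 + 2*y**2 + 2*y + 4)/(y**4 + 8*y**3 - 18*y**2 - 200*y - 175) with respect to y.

-61*log(y - 5)/720 - 5*log(y + 1)/144 + 169*log(y + 5)/80 - 431*log(y + 7)/144 + C

Factor the denominator: (y - 5)*(y + 1)*(y + 5)*(y + 7).
Partial-fraction decomposition: -431/(144*(y + 7)) + 169/(80*(y + 5)) - 5/(144*(y + 1)) - 61/(720*(y - 5)).
Integrate each term: A/(y−a) contributes A·log|y−a|.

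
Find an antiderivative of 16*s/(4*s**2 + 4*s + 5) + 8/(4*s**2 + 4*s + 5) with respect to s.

Let u = 4*s**2 + 4*s + 5, so du = (8*s + 4) ds.
Rewriting, the integral becomes 2·∫ 1/u du = 2·log(u).
Substituting back, u = 4*s**2 + 4*s + 5.

2*log(4*s**2 + 4*s + 5) + C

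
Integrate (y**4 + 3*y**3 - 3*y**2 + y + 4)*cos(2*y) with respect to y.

Use integration by parts with u = y**4 + 3*y**3 - 3*y**2 + y + 4, dv = cos(2*y) dy, so v = sin(2*y)/2.
Apply parts 4 times (tabular method): alternate signs, differentiate u down to 0, integrate dv up.

y**4*sin(2*y)/2 + 3*y**3*sin(2*y)/2 + y**3*cos(2*y) - 3*y**2*sin(2*y) + 9*y**2*cos(2*y)/4 - 7*y*sin(2*y)/4 - 3*y*cos(2*y) + 7*sin(2*y)/2 - 7*cos(2*y)/8 + C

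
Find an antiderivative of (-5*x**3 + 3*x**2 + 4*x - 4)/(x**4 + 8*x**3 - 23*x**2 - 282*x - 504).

-476*log(x - 6)/585 - 73*log(x + 3)/18 + 58*log(x + 4)/5 - 305*log(x + 7)/26 + C

Factor the denominator: (x - 6)*(x + 3)*(x + 4)*(x + 7).
Partial-fraction decomposition: -305/(26*(x + 7)) + 58/(5*(x + 4)) - 73/(18*(x + 3)) - 476/(585*(x - 6)).
Integrate each term: A/(x−a) contributes A·log|x−a|.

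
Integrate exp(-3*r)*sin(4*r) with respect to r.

-3*exp(-3*r)*sin(4*r)/25 - 4*exp(-3*r)*cos(4*r)/25 + C

Let I denote the integral. Integrate by parts with u = sin(4*r), dv = exp(-3*r) dr, so v = -exp(-3*r)/3: I = -exp(-3*r)*sin(4*r)/3 + (4/3)·∫ exp(-3*r)*cos(4*r) dr.
Apply parts again with u = cos(4*r), dv = exp(-3*r) dr: ∫ exp(-3*r)*cos(4*r) dr = -exp(-3*r)*cos(4*r)/3 − (4/3)·I. Substituting back brings back I: I = -exp(-3*r)*sin(4*r)/3 - 4*exp(-3*r)*cos(4*r)/9 − (16/9)·I.
Solving for I: (1 + 16/9)·I equals the remaining terms, so I = (9/25)·(-exp(-3*r)*sin(4*r)/3 - 4*exp(-3*r)*cos(4*r)/9).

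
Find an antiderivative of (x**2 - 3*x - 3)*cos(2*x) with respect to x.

x**2*sin(2*x)/2 - 3*x*sin(2*x)/2 + x*cos(2*x)/2 - 7*sin(2*x)/4 - 3*cos(2*x)/4 + C

Use integration by parts with u = x**2 - 3*x - 3, dv = cos(2*x) dx, so v = sin(2*x)/2.
Apply parts 2 times (tabular method): alternate signs, differentiate u down to 0, integrate dv up.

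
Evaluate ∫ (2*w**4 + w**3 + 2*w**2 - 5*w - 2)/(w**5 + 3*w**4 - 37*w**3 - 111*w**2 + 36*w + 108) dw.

712*log(w - 6)/945 + log(w - 1)/140 + 3*log(w + 1)/70 - 83*log(w + 3)/108 + 619*log(w + 6)/315 + C

Factor the denominator: (w - 6)*(w - 1)*(w + 1)*(w + 3)*(w + 6).
Partial-fraction decomposition: 619/(315*(w + 6)) - 83/(108*(w + 3)) + 3/(70*(w + 1)) + 1/(140*(w - 1)) + 712/(945*(w - 6)).
Integrate each term: A/(w−a) contributes A·log|w−a|.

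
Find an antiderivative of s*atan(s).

s**2*atan(s)/2 - s/2 + atan(s)/2 + C

Use integration by parts with u = arctan(s), dv = s ds.
Then du = 1/(s**2 + 1) ds.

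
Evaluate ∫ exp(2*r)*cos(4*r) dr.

Let I denote the integral. Integrate by parts with u = cos(4*r), dv = exp(2*r) dr, so v = exp(2*r)/2: I = exp(2*r)*cos(4*r)/2 + 2·∫ exp(2*r)*sin(4*r) dr.
Apply parts again with u = sin(4*r), dv = exp(2*r) dr: ∫ exp(2*r)*sin(4*r) dr = exp(2*r)*sin(4*r)/2 − 2·I. Substituting back brings back I: I = exp(2*r)*sin(4*r) + exp(2*r)*cos(4*r)/2 − 4·I.
Solving for I: (1 + 4)·I equals the remaining terms, so I = (1/5)·(exp(2*r)*sin(4*r) + exp(2*r)*cos(4*r)/2).

exp(2*r)*sin(4*r)/5 + exp(2*r)*cos(4*r)/10 + C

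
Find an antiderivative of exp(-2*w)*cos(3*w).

Let I denote the integral. Integrate by parts with u = cos(3*w), dv = exp(-2*w) dw, so v = -exp(-2*w)/2: I = -exp(-2*w)*cos(3*w)/2 − (3/2)·∫ exp(-2*w)*sin(3*w) dw.
Apply parts again with u = sin(3*w), dv = exp(-2*w) dw: ∫ exp(-2*w)*sin(3*w) dw = -exp(-2*w)*sin(3*w)/2 + (3/2)·I. Substituting back brings back I: I = 3*exp(-2*w)*sin(3*w)/4 - exp(-2*w)*cos(3*w)/2 − (9/4)·I.
Solving for I: (1 + 9/4)·I equals the remaining terms, so I = (4/13)·(3*exp(-2*w)*sin(3*w)/4 - exp(-2*w)*cos(3*w)/2).

3*exp(-2*w)*sin(3*w)/13 - 2*exp(-2*w)*cos(3*w)/13 + C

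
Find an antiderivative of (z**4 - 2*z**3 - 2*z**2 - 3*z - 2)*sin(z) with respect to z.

-z**4*cos(z) + 4*z**3*sin(z) + 2*z**3*cos(z) - 6*z**2*sin(z) + 14*z**2*cos(z) - 28*z*sin(z) - 9*z*cos(z) + 9*sin(z) - 26*cos(z) + C

Use integration by parts with u = z**4 - 2*z**3 - 2*z**2 - 3*z - 2, dv = sin(z) dz, so v = -cos(z).
Apply parts 4 times (tabular method): alternate signs, differentiate u down to 0, integrate dv up.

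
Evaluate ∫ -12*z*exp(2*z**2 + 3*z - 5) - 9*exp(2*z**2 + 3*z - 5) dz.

Let u = 2*z**2 + 3*z - 5, so du = (4*z + 3) dz.
Rewriting, the integral becomes -3·∫ e^u du = -3·e^u.
Substituting back, u = 2*z**2 + 3*z - 5.

-3*exp(2*z**2 + 3*z - 5) + C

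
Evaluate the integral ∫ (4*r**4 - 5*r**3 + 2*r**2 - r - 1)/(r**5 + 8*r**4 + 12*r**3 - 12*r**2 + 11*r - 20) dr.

-log(r - 1)/60 - 1379*log(r + 4)/85 + 3179*log(r + 5)/156 - 61*log(r**2 + 1)/884 + 3*atan(r)/221 + C

Factor the denominator: (r - 1)*(r + 4)*(r + 5)*(r**2 + 1).
Partial-fraction decomposition: -(61*r - 6)/(442*(r**2 + 1)) + 3179/(156*(r + 5)) - 1379/(85*(r + 4)) - 1/(60*(r - 1)).
Integrate each term; A/(r−a) gives A·log|r−a|; the (Br+D)/(r²+p²) term gives a log and an atan.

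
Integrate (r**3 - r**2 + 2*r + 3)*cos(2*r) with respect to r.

r**3*sin(2*r)/2 - r**2*sin(2*r)/2 + 3*r**2*cos(2*r)/4 + r*sin(2*r)/4 - r*cos(2*r)/2 + 7*sin(2*r)/4 + cos(2*r)/8 + C

Use integration by parts with u = r**3 - r**2 + 2*r + 3, dv = cos(2*r) dr, so v = sin(2*r)/2.
Apply parts 3 times (tabular method): alternate signs, differentiate u down to 0, integrate dv up.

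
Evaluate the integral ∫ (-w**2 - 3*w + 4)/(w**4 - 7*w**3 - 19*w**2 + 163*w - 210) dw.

-11*log(w - 7)/40 + 7*log(w - 3)/16 - 6*log(w - 2)/35 + log(w + 5)/112 + C

Factor the denominator: (w - 7)*(w - 3)*(w - 2)*(w + 5).
Partial-fraction decomposition: 1/(112*(w + 5)) - 6/(35*(w - 2)) + 7/(16*(w - 3)) - 11/(40*(w - 7)).
Integrate each term: A/(w−a) contributes A·log|w−a|.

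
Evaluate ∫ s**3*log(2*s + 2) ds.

s**4*log(2*s + 2)/4 - s**4/16 + s**3/12 - s**2/8 + s/4 - log(s + 1)/4 + C

Use integration by parts with u = log(2*s + 2), dv = s**3 ds.
Then du = 2/(2*s + 2) ds and v = s**4/4.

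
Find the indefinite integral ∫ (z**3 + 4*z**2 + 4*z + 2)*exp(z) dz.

(z**3 + z**2 + 2*z)*exp(z) + C

Use integration by parts with u = z**3 + 4*z**2 + 4*z + 2, dv = exp(z) dz, so v = exp(z).
Apply parts 3 times (tabular method): alternate signs, differentiate u down to 0, integrate dv up.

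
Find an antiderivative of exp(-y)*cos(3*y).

Let I denote the integral. Integrate by parts with u = cos(3*y), dv = exp(-y) dy, so v = -exp(-y): I = -exp(-y)*cos(3*y) − 3·∫ exp(-y)*sin(3*y) dy.
Apply parts again with u = sin(3*y), dv = exp(-y) dy: ∫ exp(-y)*sin(3*y) dy = -exp(-y)*sin(3*y) + 3·I. Substituting back brings back I: I = 3*exp(-y)*sin(3*y) - exp(-y)*cos(3*y) − 9·I.
Solving for I: (1 + 9)·I equals the remaining terms, so I = (1/10)·(3*exp(-y)*sin(3*y) - exp(-y)*cos(3*y)).

3*exp(-y)*sin(3*y)/10 - exp(-y)*cos(3*y)/10 + C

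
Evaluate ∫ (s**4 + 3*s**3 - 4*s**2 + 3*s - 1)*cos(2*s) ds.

Use integration by parts with u = s**4 + 3*s**3 - 4*s**2 + 3*s - 1, dv = cos(2*s) ds, so v = sin(2*s)/2.
Apply parts 4 times (tabular method): alternate signs, differentiate u down to 0, integrate dv up.

s**4*sin(2*s)/2 + 3*s**3*sin(2*s)/2 + s**3*cos(2*s) - 7*s**2*sin(2*s)/2 + 9*s**2*cos(2*s)/4 - 3*s*sin(2*s)/4 - 7*s*cos(2*s)/2 + 5*sin(2*s)/4 - 3*cos(2*s)/8 + C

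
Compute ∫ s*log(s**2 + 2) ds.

s**2*log(s**2 + 2)/2 - s**2/2 + log(s**2 + 2) + C

Let u = s**2 + 2, so du = (2*s) ds.
The integral becomes (1/2)·∫ log(u) du; integrate by parts with u′=log(u), dv′=du.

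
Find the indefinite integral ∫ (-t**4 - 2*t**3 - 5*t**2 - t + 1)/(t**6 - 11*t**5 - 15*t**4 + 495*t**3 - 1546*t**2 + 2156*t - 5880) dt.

Factor the denominator: (t - 7)*(t - 6)*(t - 5)*(t + 7)*(t**2 + 4).
Partial-fraction decomposition: -(237*t - 178)/(61480*(t**2 + 4)) + 244/(14469*(t + 7)) - 251/(174*(t - 5)) + 1913/(520*(t - 6)) - 1669/(742*(t - 7)).
Integrate each term; A/(t−a) gives A·log|t−a|; the (Bt+D)/(t²+p²) term gives a log and an atan.

-1669*log(t - 7)/742 + 1913*log(t - 6)/520 - 251*log(t - 5)/174 + 244*log(t + 7)/14469 - 237*log(t**2 + 4)/122960 + 89*atan(t/2)/61480 + C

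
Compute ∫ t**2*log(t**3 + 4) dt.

t**3*log(t**3 + 4)/3 - t**3/3 + 4*log(t**3 + 4)/3 + C

Let u = t**3 + 4, so du = (3*t**2) dt.
The integral becomes (1/3)·∫ log(u) du; integrate by parts with u′=log(u), dv′=du.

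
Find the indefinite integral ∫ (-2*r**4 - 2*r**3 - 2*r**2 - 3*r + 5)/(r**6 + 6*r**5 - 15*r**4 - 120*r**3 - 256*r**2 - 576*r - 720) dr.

Factor the denominator: (r - 5)*(r + 2)*(r + 3)*(r + 6)*(r**2 + 4).
Partial-fraction decomposition: -(454*r + 211)/(15080*(r**2 + 4)) + 2209/(5280*(r + 6)) - 14/(39*(r + 3)) + 13/(224*(r + 2)) - 195/(2233*(r - 5)).
Integrate each term; A/(r−a) gives A·log|r−a|; the (Br+D)/(r²+p²) term gives a log and an atan.

-195*log(r - 5)/2233 + 13*log(r + 2)/224 - 14*log(r + 3)/39 + 2209*log(r + 6)/5280 - 227*log(r**2 + 4)/15080 - 211*atan(r/2)/30160 + C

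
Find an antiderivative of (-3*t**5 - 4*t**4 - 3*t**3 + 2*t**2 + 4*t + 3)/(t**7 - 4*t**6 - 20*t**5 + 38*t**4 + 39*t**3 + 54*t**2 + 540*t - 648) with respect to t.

-3229*log(t - 6)/5400 + 367*log(t - 3)/936 - log(t - 1)/800 + 19879*log(t + 3)/146016 + 2399*log(t**2 + 4)/67600 - 43*atan(t/2)/33800 + 55/(312*t + 936) + C

Factor the denominator: (t - 6)*(t - 3)*(t - 1)*(t + 3)**2*(t**2 + 4).
Partial-fraction decomposition: (2399*t - 86)/(33800*(t**2 + 4)) + 19879/(146016*(t + 3)) - 55/(312*(t + 3)**2) - 1/(800*(t - 1)) + 367/(936*(t - 3)) - 3229/(5400*(t - 6)).
Integrate each term; A/(t−a) gives A·log|t−a|; the (Bt+D)/(t²+p²) term gives a log and an atan.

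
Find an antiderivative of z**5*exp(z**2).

(z**4 - 2*z**2 + 2)*exp(z**2)/2 + C

Let u = z², du = 2z dz; rewrite as (1/2)∫ u^2·exp(1u) du.
Now integrate by parts 2 times.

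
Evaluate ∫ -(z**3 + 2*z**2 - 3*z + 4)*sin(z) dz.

Use integration by parts with u = z**3 + 2*z**2 - 3*z + 4, dv = -sin(z) dz, so v = cos(z).
Apply parts 3 times (tabular method): alternate signs, differentiate u down to 0, integrate dv up.

z**3*cos(z) - 3*z**2*sin(z) + 2*z**2*cos(z) - 4*z*sin(z) - 9*z*cos(z) + 9*sin(z) + C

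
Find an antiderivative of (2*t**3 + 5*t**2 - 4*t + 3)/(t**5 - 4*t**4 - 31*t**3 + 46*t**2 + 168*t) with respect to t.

log(t)/56 + 151*log(t - 7)/462 - 3*log(t - 3)/14 - log(t + 2)/12 - 29*log(t + 4)/616 + C

Factor the denominator: t*(t - 7)*(t - 3)*(t + 2)*(t + 4).
Partial-fraction decomposition: -29/(616*(t + 4)) - 1/(12*(t + 2)) - 3/(14*(t - 3)) + 151/(462*(t - 7)) + 1/(56*t).
Integrate each term: A/(t−a) contributes A·log|t−a|.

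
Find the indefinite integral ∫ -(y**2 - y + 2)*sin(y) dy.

y**2*cos(y) - 2*y*sin(y) - y*cos(y) + sin(y) + C

Use integration by parts with u = y**2 - y + 2, dv = -sin(y) dy, so v = cos(y).
Apply parts 2 times (tabular method): alternate signs, differentiate u down to 0, integrate dv up.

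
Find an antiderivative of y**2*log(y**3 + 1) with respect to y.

y**3*log(y**3 + 1)/3 - y**3/3 + log(y**3 + 1)/3 + C

Let u = y**3 + 1, so du = (3*y**2) dy.
The integral becomes (1/3)·∫ log(u) du; integrate by parts with u′=log(u), dv′=du.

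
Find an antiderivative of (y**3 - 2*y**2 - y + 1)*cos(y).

Use integration by parts with u = y**3 - 2*y**2 - y + 1, dv = cos(y) dy, so v = sin(y).
Apply parts 3 times (tabular method): alternate signs, differentiate u down to 0, integrate dv up.

y**3*sin(y) - 2*y**2*sin(y) + 3*y**2*cos(y) - 7*y*sin(y) - 4*y*cos(y) + 5*sin(y) - 7*cos(y) + C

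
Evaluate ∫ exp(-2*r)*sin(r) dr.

-2*exp(-2*r)*sin(r)/5 - exp(-2*r)*cos(r)/5 + C

Let I denote the integral. Integrate by parts with u = sin(r), dv = exp(-2*r) dr, so v = -exp(-2*r)/2: I = -exp(-2*r)*sin(r)/2 + (1/2)·∫ exp(-2*r)*cos(r) dr.
Apply parts again with u = cos(r), dv = exp(-2*r) dr: ∫ exp(-2*r)*cos(r) dr = -exp(-2*r)*cos(r)/2 − (1/2)·I. Substituting back brings back I: I = -exp(-2*r)*sin(r)/2 - exp(-2*r)*cos(r)/4 − (1/4)·I.
Solving for I: (1 + 1/4)·I equals the remaining terms, so I = (4/5)·(-exp(-2*r)*sin(r)/2 - exp(-2*r)*cos(r)/4).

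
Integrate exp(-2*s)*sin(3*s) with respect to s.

Let I denote the integral. Integrate by parts with u = sin(3*s), dv = exp(-2*s) ds, so v = -exp(-2*s)/2: I = -exp(-2*s)*sin(3*s)/2 + (3/2)·∫ exp(-2*s)*cos(3*s) ds.
Apply parts again with u = cos(3*s), dv = exp(-2*s) ds: ∫ exp(-2*s)*cos(3*s) ds = -exp(-2*s)*cos(3*s)/2 − (3/2)·I. Substituting back brings back I: I = -exp(-2*s)*sin(3*s)/2 - 3*exp(-2*s)*cos(3*s)/4 − (9/4)·I.
Solving for I: (1 + 9/4)·I equals the remaining terms, so I = (4/13)·(-exp(-2*s)*sin(3*s)/2 - 3*exp(-2*s)*cos(3*s)/4).

-2*exp(-2*s)*sin(3*s)/13 - 3*exp(-2*s)*cos(3*s)/13 + C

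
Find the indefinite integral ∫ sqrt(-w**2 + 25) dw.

w*sqrt(-w**2 + 25)/2 + 25*asin(w/5)/2 + C

Substitute w = 5·sin(θ), so dw = 5·cos(θ) dθ and the radical becomes sqrt(-w**2 + 25) = 5·cos(θ) by the Pythagorean identity.
Integrate the resulting trig expression in θ, then back-substitute θ = asin(w/5), sin(θ) = w/5, cos(θ) = sqrt(-w**2 + 25)/5 (absorbing any constant into C).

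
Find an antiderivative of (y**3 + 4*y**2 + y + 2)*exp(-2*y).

Use integration by parts with u = y**3 + 4*y**2 + y + 2, dv = exp(-2*y) dy, so v = -exp(-2*y)/2.
Apply parts 3 times (tabular method): alternate signs, differentiate u down to 0, integrate dv up.

(-4*y**3 - 22*y**2 - 26*y - 21)*exp(-2*y)/8 + C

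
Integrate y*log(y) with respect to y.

y**2*log(y)/2 - y**2/4 + C

Use integration by parts with u = log(y), dv = y dy.
Then du = 1/y dy and v = y**2/2.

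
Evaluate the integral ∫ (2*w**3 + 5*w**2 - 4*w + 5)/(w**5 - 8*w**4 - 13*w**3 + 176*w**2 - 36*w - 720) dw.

Factor the denominator: (w - 6)*(w - 5)*(w - 3)*(w + 2)*(w + 4).
Partial-fraction decomposition: -3/(140*(w + 4)) - 17/(560*(w + 2)) + 46/(105*(w - 3)) - 20/(7*(w - 5)) + 593/(240*(w - 6)).
Integrate each term: A/(w−a) contributes A·log|w−a|.

593*log(w - 6)/240 - 20*log(w - 5)/7 + 46*log(w - 3)/105 - 17*log(w + 2)/560 - 3*log(w + 4)/140 + C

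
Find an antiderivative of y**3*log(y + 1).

y**4*log(y + 1)/4 - y**4/16 + y**3/12 - y**2/8 + y/4 - log(y + 1)/4 + C

Use integration by parts with u = log(y + 1), dv = y**3 dy.
Then du = 1/(y + 1) dy and v = y**4/4.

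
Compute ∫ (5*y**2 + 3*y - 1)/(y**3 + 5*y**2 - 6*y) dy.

Factor the denominator: y*(y - 1)*(y + 6).
Partial-fraction decomposition: 23/(6*(y + 6)) + 1/(y - 1) + 1/(6*y).
Integrate each term: A/(y−a) contributes A·log|y−a|.

log(y)/6 + log(y - 1) + 23*log(y + 6)/6 + C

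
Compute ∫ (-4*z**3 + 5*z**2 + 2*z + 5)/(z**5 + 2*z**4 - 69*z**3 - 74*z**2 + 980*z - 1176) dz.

-554*log(z - 7)/2275 + 3107*log(z - 2)/43200 - 1037*log(z + 6)/832 + 268*log(z + 7)/189 - 1/(120*z - 240) + C

Factor the denominator: (z - 7)*(z - 2)**2*(z + 6)*(z + 7).
Partial-fraction decomposition: 268/(189*(z + 7)) - 1037/(832*(z + 6)) + 3107/(43200*(z - 2)) + 1/(120*(z - 2)**2) - 554/(2275*(z - 7)).
Integrate each term; A/(z−a) gives A·log|z−a|; A/(z−a)² gives −A/(z−a).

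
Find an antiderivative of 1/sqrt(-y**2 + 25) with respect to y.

Substitute y = 5·sin(θ), so dy = 5·cos(θ) dθ and the radical becomes sqrt(-y**2 + 25) = 5·cos(θ) by the Pythagorean identity.
Integrate the resulting trig expression in θ, then back-substitute θ = asin(y/5), sin(θ) = y/5, cos(θ) = sqrt(-y**2 + 25)/5 (absorbing any constant into C).

asin(y/5) + C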